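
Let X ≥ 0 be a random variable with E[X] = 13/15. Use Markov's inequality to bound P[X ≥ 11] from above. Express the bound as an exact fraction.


μ = E[X] = 13/15, a = 11.
Markov: P[X ≥ 11] ≤ μ/a = (13/15)/11 = 13/165.
Numerically: ≈ 0.0788.
(Since a = 11 > μ = 0.8667, the bound 13/165 is < 1 and informative.)

P[X ≥ 11] ≤ 13/165 ≈ 0.0788.


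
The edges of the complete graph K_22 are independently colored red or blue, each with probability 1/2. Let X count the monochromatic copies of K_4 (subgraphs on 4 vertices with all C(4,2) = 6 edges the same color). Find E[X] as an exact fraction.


Let X = Σ_S X_S over the C(22, 4) = 7315 subsets S of size 4, where X_S = 1 if the K_4 on S is monochromatic.
For a fixed S, the K_4 on S has C(4, 2) = 6 edges. P[all 6 edges red] = (1/2)^6, and likewise for blue, so P[monochromatic] = 2·(1/2)^6 = 2^{1 − 6} = 1/32.
By linearity: E[X] = C(22, 4) · 2^{1 − 6} = 7315 · 1/32 = 7315/32.
Numerically: E[X] ≈ 228.5938.

E[X] = C(22,4)·2^(1−C(4,2)) = 7315/32 ≈ 228.5938.


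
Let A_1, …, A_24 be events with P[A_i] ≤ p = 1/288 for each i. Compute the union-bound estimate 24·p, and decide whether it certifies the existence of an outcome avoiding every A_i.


Union bound: P[∪_{i=1}^{24} A_i] ≤ Σ_i P[A_i] ≤ 24·p = 24·(1/288) = 1/12.
Numerically: 1/12 ≈ 0.0833333.
Is 1/12 < 1? YES.
Since P[∪ A_i] ≤ 1/12 < 1, the complement has P[∩ A_i^c] ≥ 1 − 1/12 = 11/12 > 0, so some outcome avoids every A_i.

24·p = 1/12 ≈ 0.0833333; existence CERTIFIED by the union bound.


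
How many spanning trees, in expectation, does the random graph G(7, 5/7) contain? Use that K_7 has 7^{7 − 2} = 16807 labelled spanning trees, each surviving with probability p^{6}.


K_7 has 7^{7 − 2} = 16807 labelled spanning trees.
For each such spanning tree H, let X_H = 1 if all 6 edges of H are present in G. Then P[X_H = 1] = p^{6} = (5/7)^{6} = 15625/117649.
By linearity of expectation: E[X] = Σ_H E[X_H] = 16807 · p^{6} = 16807 · 15625/117649 = 15625/7.
Numerically: E[X] ≈ 2232.

E[X] = 16807 · (5/7)^{6} = 15625/7 ≈ 2232.


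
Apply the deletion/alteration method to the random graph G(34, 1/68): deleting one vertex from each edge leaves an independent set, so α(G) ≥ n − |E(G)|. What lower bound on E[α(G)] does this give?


E[|E(G)|] = C(34, 2)·p = 561 · (1/68) = 33/4.
E[α(G)] ≥ n − E[|E(G)|] = 34 − 33/4 = 103/4.
Numerically: ≈ 25.750.
(This is only a lower bound; the true E[α(G)] may be larger.)

E[α(G)] ≥ 103/4 ≈ 25.750.


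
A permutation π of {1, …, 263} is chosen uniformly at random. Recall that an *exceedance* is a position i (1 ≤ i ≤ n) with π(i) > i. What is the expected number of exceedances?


Write X = Σ_{i=1}^{263} X_i, where X_i = 1_{π(i) > i}.
For each fixed i, π(i) is uniform over {1, …, 263} (marginal of a uniform permutation), so P[π(i) > i] = (n − i)/n. Summing: Σ_{i=1}^{263} (n − i)/n = (0 + 1 + … + 262)/263 = 263(263 − 1)/(2·263) = (263 − 1)/2.
Hence E[X] = Σ_{i=1}^{263} (263 − i)/263 = 131 ≈ 131.000.

E[X] = 131 = 131.000.


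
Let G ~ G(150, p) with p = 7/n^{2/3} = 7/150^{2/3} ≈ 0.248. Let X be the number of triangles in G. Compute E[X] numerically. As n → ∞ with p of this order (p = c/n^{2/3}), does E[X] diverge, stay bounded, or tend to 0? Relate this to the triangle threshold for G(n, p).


Number of potential triangles: C(150, 3) = 551300.
Each occurs with probability p³ ≈ (0.248)³ ≈ 1.524444e-02.
By linearity: E[X] = C(150, 3)·p³ ≈ 551300 · 1.524444e-02 ≈ 8404.2622.
Since α = 2/3 < 1, p = c/n^{2/3} ≫ 1/n is above the triangle threshold p ~ 1/n. Asymptotically E[X] ~ (c³/6)·n^{3(1−α)} = (7³/6)·n^{1} → ∞; triangles are abundant w.h.p.

E[X] ≈ 8404.2622; in regime p = Θ(1/n^{2/3}) E[X] diverges (above the triangle threshold p ~ 1/n).


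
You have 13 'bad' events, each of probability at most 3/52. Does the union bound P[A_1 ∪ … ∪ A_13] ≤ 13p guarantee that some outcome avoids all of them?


Union bound: P[∪_{i=1}^{13} A_i] ≤ Σ_i P[A_i] ≤ 13·p = 13·(3/52) = 3/4.
Numerically: 3/4 ≈ 0.7500000.
Is 3/4 < 1? YES.
Since P[∪ A_i] ≤ 3/4 < 1, the complement has P[∩ A_i^c] ≥ 1 − 3/4 = 1/4 > 0, so some outcome avoids every A_i.

13·p = 3/4 ≈ 0.7500000; existence CERTIFIED by the union bound.


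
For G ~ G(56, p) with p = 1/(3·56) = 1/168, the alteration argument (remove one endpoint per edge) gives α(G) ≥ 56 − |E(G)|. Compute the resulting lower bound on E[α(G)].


E[|E(G)|] = C(56, 2)·p = 1540 · (1/168) = 55/6.
E[α(G)] ≥ n − E[|E(G)|] = 56 − 55/6 = 281/6.
Numerically: ≈ 46.833333.
(This is only a lower bound; the true E[α(G)] may be larger.)

E[α(G)] ≥ 281/6 ≈ 46.833333.


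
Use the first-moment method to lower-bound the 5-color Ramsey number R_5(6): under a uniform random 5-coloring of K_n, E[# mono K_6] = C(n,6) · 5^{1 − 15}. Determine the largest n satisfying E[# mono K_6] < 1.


We need C(n, 6) · 5^{1 − 15} < 1, i.e. C(n, 6) < 5^{15 − 1} = 6103515625.
Check values of n near the boundary:
  n = 124: C(124, 6) = 4465475476; 4465475476 < 6103515625? YES
  n = 125: C(125, 6) = 4690625500; 4690625500 < 6103515625? YES
  n = 126: C(126, 6) = 4925156775; 4925156775 < 6103515625? YES
  n = 127: C(127, 6) = 5169379425; 5169379425 < 6103515625? YES
  n = 128: C(128, 6) = 5423611200; 5423611200 < 6103515625? YES
  n = 129: C(129, 6) = 5688177600; 5688177600 < 6103515625? YES
  n = 130: C(130, 6) = 5963412000; 5963412000 < 6103515625? YES
  n = 131: C(131, 6) = 6249655776; 6249655776 < 6103515625? NO
  n = 132: C(132, 6) = 6547258432; 6547258432 < 6103515625? NO
  n = 133: C(133, 6) = 6856577728; 6856577728 < 6103515625? NO
The largest n with C(n, 6) < 6103515625 is n = 130 (where E[X] = 47707296/48828125 ≈ 0.977045). Hence R_5(6) > 130, i.e. R_5(6) ≥ 131.

Largest n = 130; hence R_5(6) > 130.


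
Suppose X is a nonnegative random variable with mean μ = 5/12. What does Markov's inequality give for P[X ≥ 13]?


μ = E[X] = 5/12, a = 13.
Markov: P[X ≥ 13] ≤ μ/a = (5/12)/13 = 5/156.
Numerically: ≈ 0.03205.
(Since a = 13 > μ = 0.41667, the bound 5/156 is < 1 and informative.)

P[X ≥ 13] ≤ 5/156 ≈ 0.03205.


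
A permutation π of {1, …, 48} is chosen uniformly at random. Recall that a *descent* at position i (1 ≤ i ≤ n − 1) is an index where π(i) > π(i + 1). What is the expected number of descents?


Write X = Σ X_I over i = 1, …, 47, with X_I the indicator of one descent.
There are 47 indicators.
For each fixed i, the pair (π(i), π(i+1)) is a uniformly random ordered pair of distinct values from {1, …, 48}; by symmetry P[π(i) > π(i+1)] = 1/2.
By linearity: E[X] = 47 · (1/2) = (48 − 1) · (1/2) = 47/2 ≈ 23.50000.

E[X] = 47/2 = 23.50000.


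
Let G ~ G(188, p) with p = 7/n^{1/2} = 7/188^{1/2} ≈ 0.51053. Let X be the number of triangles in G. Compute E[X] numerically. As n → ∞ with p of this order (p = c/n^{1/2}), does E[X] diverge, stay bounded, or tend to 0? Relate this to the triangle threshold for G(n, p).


Number of potential triangles: C(188, 3) = 1089836.
Each occurs with probability p³ ≈ (0.51053)³ ≈ 1.3306301e-01.
By linearity: E[X] = C(188, 3)·p³ ≈ 1089836 · 1.3306301e-01 ≈ 145016.85950.
Since α = 1/2 < 1, p = c/n^{1/2} ≫ 1/n is above the triangle threshold p ~ 1/n. Asymptotically E[X] ~ (c³/6)·n^{3(1−α)} = (7³/6)·n^{1.5} → ∞; triangles are abundant w.h.p.

E[X] ≈ 145016.85950; in regime p = Θ(1/n^{1/2}) E[X] diverges (above the triangle threshold p ~ 1/n).


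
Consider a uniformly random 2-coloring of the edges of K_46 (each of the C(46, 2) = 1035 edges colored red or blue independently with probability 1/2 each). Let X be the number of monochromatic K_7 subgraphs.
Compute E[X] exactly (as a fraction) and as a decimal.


Let X = Σ_S X_S over the C(46, 7) = 53524680 subsets S of size 7, where X_S = 1 if the K_7 on S is monochromatic.
For a fixed S, the K_7 on S has C(7, 2) = 21 edges. P[all 21 edges red] = (1/2)^21, and likewise for blue, so P[monochromatic] = 2·(1/2)^21 = 2^{1 − 21} = 1/1048576.
Summing: E[X] = C(46, 7) · 2^{1 − 21} = 53524680 · 1/1048576 = 6690585/131072.
Numerically: E[X] ≈ 51.04511.

E[X] = C(46,7)·2^(1−C(7,2)) = 6690585/131072 ≈ 51.04511.


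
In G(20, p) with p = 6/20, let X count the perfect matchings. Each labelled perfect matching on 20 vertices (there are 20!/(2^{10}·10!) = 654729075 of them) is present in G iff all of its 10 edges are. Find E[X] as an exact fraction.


K_20 has 20!/(2^{10}·10!) = 654729075 labelled perfect matchings.
For each such perfect matching H, let X_H = 1 if all 10 edges of H are present in G. Then P[X_H = 1] = p^{10} = (3/10)^{10} = 59049/10000000000.
By linearity of expectation: E[X] = Σ_H E[X_H] = 654729075 · p^{10} = 654729075 · 59049/10000000000 = 1546443885987/400000000.
Numerically: E[X] ≈ 3866.11.

E[X] = 654729075 · (3/10)^{10} = 1546443885987/400000000 ≈ 3866.11.


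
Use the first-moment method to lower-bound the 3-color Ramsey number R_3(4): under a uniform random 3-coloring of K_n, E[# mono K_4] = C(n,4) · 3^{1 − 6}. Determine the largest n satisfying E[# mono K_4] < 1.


We need C(n, 4) · 3^{1 − 6} < 1, i.e. C(n, 4) < 3^{6 − 1} = 243.
Check values of n near the boundary:
  n = 9: C(9, 4) = 126; 126 < 243? YES
  n = 10: C(10, 4) = 210; 210 < 243? YES
  n = 11: C(11, 4) = 330; 330 < 243? NO
The largest n with C(n, 4) < 243 is n = 10 (where E[X] = 70/81 ≈ 0.864). Hence R_3(4) > 10, i.e. R_3(4) ≥ 11.

Largest n = 10; hence R_3(4) > 10.


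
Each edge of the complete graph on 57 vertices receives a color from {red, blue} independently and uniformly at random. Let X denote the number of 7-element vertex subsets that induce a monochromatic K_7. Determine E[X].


Let X = Σ_S X_S over the C(57, 7) = 264385836 subsets S of size 7, where X_S = 1 if the K_7 on S is monochromatic.
For a fixed S, the K_7 on S has C(7, 2) = 21 edges. P[all 21 edges red] = (1/2)^21, and likewise for blue, so P[monochromatic] = 2·(1/2)^21 = 2^{1 − 21} = 1/1048576.
By linearity: E[X] = C(57, 7) · 2^{1 − 21} = 264385836 · 1/1048576 = 66096459/262144.
Numerically: E[X] ≈ 252.137981.

E[X] = C(57,7)·2^(1−C(7,2)) = 66096459/262144 ≈ 252.137981.


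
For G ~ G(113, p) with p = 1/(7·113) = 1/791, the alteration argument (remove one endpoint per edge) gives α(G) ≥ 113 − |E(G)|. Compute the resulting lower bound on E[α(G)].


E[|E(G)|] = C(113, 2)·p = 6328 · (1/791) = 8.
E[α(G)] ≥ n − E[|E(G)|] = 113 − 8 = 105.
Numerically: ≈ 105.000.
(This is only a lower bound; the true E[α(G)] may be larger.)

E[α(G)] ≥ 105 ≈ 105.000.


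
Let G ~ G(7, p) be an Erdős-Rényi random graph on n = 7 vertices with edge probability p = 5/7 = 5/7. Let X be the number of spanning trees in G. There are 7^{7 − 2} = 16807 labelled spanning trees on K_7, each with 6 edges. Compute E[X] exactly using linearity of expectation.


K_7 has 7^{7 − 2} = 16807 labelled spanning trees.
For each such spanning tree H, let X_H = 1 if all 6 edges of H are present in G. Then P[X_H = 1] = p^{6} = (5/7)^{6} = 15625/117649.
By linearity of expectation: E[X] = Σ_H E[X_H] = 16807 · p^{6} = 16807 · 15625/117649 = 15625/7.
Numerically: E[X] ≈ 2232.1.

E[X] = 16807 · (5/7)^{6} = 15625/7 ≈ 2232.1.


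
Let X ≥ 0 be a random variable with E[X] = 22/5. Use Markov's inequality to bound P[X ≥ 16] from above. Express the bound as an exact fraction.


μ = E[X] = 22/5, a = 16.
Markov: P[X ≥ 16] ≤ μ/a = (22/5)/16 = 11/40.
Numerically: ≈ 0.2750.
(Since a = 16 > μ = 4.4000, the bound 11/40 is < 1 and informative.)

P[X ≥ 16] ≤ 11/40 ≈ 0.2750.


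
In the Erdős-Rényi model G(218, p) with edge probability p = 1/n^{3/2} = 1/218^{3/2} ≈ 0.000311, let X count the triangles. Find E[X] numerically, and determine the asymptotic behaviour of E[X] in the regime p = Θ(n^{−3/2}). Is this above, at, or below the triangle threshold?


Number of potential triangles: C(218, 3) = 1703016.
Each occurs with probability p³ ≈ (0.000311)³ ≈ 2.99879e-11.
By linearity: E[X] = C(218, 3)·p³ ≈ 1703016 · 2.99879e-11 ≈ 0.000.
Since α = 3/2 > 1, p = c/n^{3/2} = o(1/n) is below the triangle threshold p ~ 1/n. Asymptotically E[X] ~ (c³/6)·n^{3(1−α)} = (1³/6)·n^{-1.5} → 0, so by Markov's inequality G has no triangles w.h.p.

E[X] ≈ 0.000; in regime p = Θ(1/n^{3/2}) E[X] tends to 0 (below the triangle threshold p ~ 1/n).


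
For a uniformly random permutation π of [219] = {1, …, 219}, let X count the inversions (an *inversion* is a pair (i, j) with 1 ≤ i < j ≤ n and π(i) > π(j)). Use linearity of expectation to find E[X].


Write X = Σ X_I over the C(219, 2) = 23871 pairs i < j, with X_I the indicator of one inversion.
There are 23871 indicators.
For each fixed pair i < j, the values π(i) and π(j) are two distinct elements of {1, …, 219} in uniformly random order; by symmetry P[π(i) > π(j)] = 1/2.
By linearity: E[X] = 23871 · (1/2) = C(219, 2) · (1/2) = 23871/2 = 23871/2 ≈ 11935.500000.

E[X] = 23871/2 = 11935.500000.


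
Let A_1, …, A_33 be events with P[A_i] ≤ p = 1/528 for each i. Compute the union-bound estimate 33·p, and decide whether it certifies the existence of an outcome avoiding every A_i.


Union bound: P[∪_{i=1}^{33} A_i] ≤ Σ_i P[A_i] ≤ 33·p = 33·(1/528) = 1/16.
Numerically: 1/16 ≈ 0.0625.
Is 1/16 < 1? YES.
Since P[∪ A_i] ≤ 1/16 < 1, the complement has P[∩ A_i^c] ≥ 1 − 1/16 = 15/16 > 0, so some outcome avoids every A_i.

33·p = 1/16 ≈ 0.0625; existence CERTIFIED by the union bound.


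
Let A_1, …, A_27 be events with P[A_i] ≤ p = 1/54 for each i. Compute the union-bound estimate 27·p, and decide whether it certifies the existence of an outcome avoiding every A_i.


Union bound: P[∪_{i=1}^{27} A_i] ≤ Σ_i P[A_i] ≤ 27·p = 27·(1/54) = 1/2.
Numerically: 1/2 ≈ 0.50000.
Is 1/2 < 1? YES.
Since P[∪ A_i] ≤ 1/2 < 1, the complement has P[∩ A_i^c] ≥ 1 − 1/2 = 1/2 > 0, so some outcome avoids every A_i.

27·p = 1/2 ≈ 0.50000; existence CERTIFIED by the union bound.


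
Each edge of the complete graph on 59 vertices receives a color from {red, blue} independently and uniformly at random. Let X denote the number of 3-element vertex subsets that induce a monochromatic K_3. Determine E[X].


Let X = Σ_S X_S over the C(59, 3) = 32509 subsets S of size 3, where X_S = 1 if the K_3 on S is monochromatic.
For a fixed S, the K_3 on S has C(3, 2) = 3 edges. P[all 3 edges red] = (1/2)^3, and likewise for blue, so P[monochromatic] = 2·(1/2)^3 = 2^{1 − 3} = 1/4.
By linearity of expectation: E[X] = C(59, 3) · 2^{1 − 3} = 32509 · 1/4 = 32509/4.
Numerically: E[X] ≈ 8127.250000.

E[X] = C(59,3)·2^(1−C(3,2)) = 32509/4 ≈ 8127.250000.


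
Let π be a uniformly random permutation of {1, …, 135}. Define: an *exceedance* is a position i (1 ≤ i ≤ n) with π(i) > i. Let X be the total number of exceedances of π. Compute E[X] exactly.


Write X = Σ_{i=1}^{135} X_i, where X_i = 1_{π(i) > i}.
For each fixed i, π(i) is uniform over {1, …, 135} (marginal of a uniform permutation), so P[π(i) > i] = (n − i)/n. Summing: Σ_{i=1}^{135} (n − i)/n = (0 + 1 + … + 134)/135 = 135(135 − 1)/(2·135) = (135 − 1)/2.
Hence E[X] = Σ_{i=1}^{135} (135 − i)/135 = 67 ≈ 67.00000.

E[X] = 67 = 67.00000.


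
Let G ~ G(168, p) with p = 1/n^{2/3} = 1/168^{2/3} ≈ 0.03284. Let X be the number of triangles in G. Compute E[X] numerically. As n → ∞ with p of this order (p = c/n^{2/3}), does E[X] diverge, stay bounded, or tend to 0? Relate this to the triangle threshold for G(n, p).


Number of potential triangles: C(168, 3) = 776216.
Each occurs with probability p³ ≈ (0.03284)³ ≈ 3.543084e-05.
By linearity: E[X] = C(168, 3)·p³ ≈ 776216 · 3.543084e-05 ≈ 27.5020.
Since α = 2/3 < 1, p = c/n^{2/3} ≫ 1/n is above the triangle threshold p ~ 1/n. Asymptotically E[X] ~ (c³/6)·n^{3(1−α)} = (1³/6)·n^{1} → ∞; triangles are abundant w.h.p.

E[X] ≈ 27.5020; in regime p = Θ(1/n^{2/3}) E[X] diverges (above the triangle threshold p ~ 1/n).


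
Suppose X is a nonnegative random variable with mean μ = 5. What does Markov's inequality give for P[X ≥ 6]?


μ = E[X] = 5, a = 6.
Markov: P[X ≥ 6] ≤ μ/a = (5)/6 = 5/6.
Numerically: ≈ 0.833.
(Since a = 6 > μ = 5.000, the bound 5/6 is < 1 and informative.)

P[X ≥ 6] ≤ 5/6 ≈ 0.833.


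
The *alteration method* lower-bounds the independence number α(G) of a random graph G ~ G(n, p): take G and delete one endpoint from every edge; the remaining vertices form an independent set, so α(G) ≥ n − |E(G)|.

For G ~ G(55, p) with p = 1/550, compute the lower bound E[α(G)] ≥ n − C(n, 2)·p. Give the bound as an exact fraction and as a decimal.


E[|E(G)|] = C(55, 2)·p = 1485 · (1/550) = 27/10.
E[α(G)] ≥ n − E[|E(G)|] = 55 − 27/10 = 523/10.
Numerically: ≈ 52.300.
(This is only a lower bound; the true E[α(G)] may be larger.)

E[α(G)] ≥ 523/10 ≈ 52.300.


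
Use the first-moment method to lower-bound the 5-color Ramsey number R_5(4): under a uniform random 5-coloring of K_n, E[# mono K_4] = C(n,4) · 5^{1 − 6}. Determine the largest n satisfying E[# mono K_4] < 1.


We need C(n, 4) · 5^{1 − 6} < 1, i.e. C(n, 4) < 5^{6 − 1} = 3125.
Check values of n near the boundary:
  n = 13: C(13, 4) = 715; 715 < 3125? YES
  n = 14: C(14, 4) = 1001; 1001 < 3125? YES
  n = 15: C(15, 4) = 1365; 1365 < 3125? YES
  n = 16: C(16, 4) = 1820; 1820 < 3125? YES
  n = 17: C(17, 4) = 2380; 2380 < 3125? YES
  n = 18: C(18, 4) = 3060; 3060 < 3125? YES
  n = 19: C(19, 4) = 3876; 3876 < 3125? NO
  n = 20: C(20, 4) = 4845; 4845 < 3125? NO
The largest n with C(n, 4) < 3125 is n = 18 (where E[X] = 612/625 ≈ 0.979200). Hence R_5(4) > 18, i.e. R_5(4) ≥ 19.

Largest n = 18; hence R_5(4) > 18.


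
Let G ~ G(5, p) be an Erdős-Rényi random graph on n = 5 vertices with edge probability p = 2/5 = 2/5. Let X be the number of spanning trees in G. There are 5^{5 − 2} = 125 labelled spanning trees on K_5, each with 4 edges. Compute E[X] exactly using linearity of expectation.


K_5 has 5^{5 − 2} = 125 labelled spanning trees.
For each such spanning tree H, let X_H = 1 if all 4 edges of H are present in G. Then P[X_H = 1] = p^{4} = (2/5)^{4} = 16/625.
By linearity of expectation: E[X] = Σ_H E[X_H] = 125 · p^{4} = 125 · 16/625 = 16/5.
Numerically: E[X] ≈ 3.2.

E[X] = 125 · (2/5)^{4} = 16/5 ≈ 3.2.


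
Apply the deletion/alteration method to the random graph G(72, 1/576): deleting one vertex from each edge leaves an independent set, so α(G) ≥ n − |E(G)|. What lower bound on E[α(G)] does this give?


E[|E(G)|] = C(72, 2)·p = 2556 · (1/576) = 71/16.
E[α(G)] ≥ n − E[|E(G)|] = 72 − 71/16 = 1081/16.
Numerically: ≈ 67.562.
(This is only a lower bound; the true E[α(G)] may be larger.)

E[α(G)] ≥ 1081/16 ≈ 67.562.


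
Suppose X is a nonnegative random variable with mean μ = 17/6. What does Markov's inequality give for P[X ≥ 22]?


μ = E[X] = 17/6, a = 22.
Markov: P[X ≥ 22] ≤ μ/a = (17/6)/22 = 17/132.
Numerically: ≈ 0.128788.
(Since a = 22 > μ = 2.833333, the bound 17/132 is < 1 and informative.)

P[X ≥ 22] ≤ 17/132 ≈ 0.128788.


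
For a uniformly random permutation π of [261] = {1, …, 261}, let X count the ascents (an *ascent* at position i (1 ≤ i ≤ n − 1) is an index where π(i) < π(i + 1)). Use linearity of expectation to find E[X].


Write X = Σ X_I over i = 1, …, 260, with X_I the indicator of one ascent.
There are 260 indicators.
For each fixed i, the pair (π(i), π(i+1)) is a uniformly random ordered pair of distinct values from {1, …, 261}; by symmetry P[π(i) < π(i+1)] = 1/2.
By linearity: E[X] = 260 · (1/2) = (261 − 1) · (1/2) = 130 ≈ 130.000000.

E[X] = 130 = 130.000000.


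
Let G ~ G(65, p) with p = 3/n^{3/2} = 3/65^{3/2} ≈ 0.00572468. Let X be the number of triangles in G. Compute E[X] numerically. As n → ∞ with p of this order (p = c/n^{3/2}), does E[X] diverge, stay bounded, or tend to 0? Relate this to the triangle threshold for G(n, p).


Number of potential triangles: C(65, 3) = 43680.
Each occurs with probability p³ ≈ (0.00572468)³ ≈ 1.87608996e-07.
By linearity: E[X] = C(65, 3)·p³ ≈ 43680 · 1.87608996e-07 ≈ 0.008195.
Since α = 3/2 > 1, p = c/n^{3/2} = o(1/n) is below the triangle threshold p ~ 1/n. Asymptotically E[X] ~ (c³/6)·n^{3(1−α)} = (3³/6)·n^{-1.5} → 0, so by Markov's inequality G has no triangles w.h.p.

E[X] ≈ 0.008195; in regime p = Θ(1/n^{3/2}) E[X] tends to 0 (below the triangle threshold p ~ 1/n).


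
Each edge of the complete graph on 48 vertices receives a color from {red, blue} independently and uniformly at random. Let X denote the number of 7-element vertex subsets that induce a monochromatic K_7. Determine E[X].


Let X = Σ_S X_S over the C(48, 7) = 73629072 subsets S of size 7, where X_S = 1 if the K_7 on S is monochromatic.
For a fixed S, the K_7 on S has C(7, 2) = 21 edges. P[all 21 edges red] = (1/2)^21, and likewise for blue, so P[monochromatic] = 2·(1/2)^21 = 2^{1 − 21} = 1/1048576.
By linearity: E[X] = C(48, 7) · 2^{1 − 21} = 73629072 · 1/1048576 = 4601817/65536.
Numerically: E[X] ≈ 70.218.

E[X] = C(48,7)·2^(1−C(7,2)) = 4601817/65536 ≈ 70.218.


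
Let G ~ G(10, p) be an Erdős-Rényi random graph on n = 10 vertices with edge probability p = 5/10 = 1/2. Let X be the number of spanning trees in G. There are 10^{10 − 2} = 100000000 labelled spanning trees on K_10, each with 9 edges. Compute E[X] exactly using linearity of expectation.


K_10 has 10^{10 − 2} = 100000000 labelled spanning trees.
For each such spanning tree H, let X_H = 1 if all 9 edges of H are present in G. Then P[X_H = 1] = p^{9} = (1/2)^{9} = 1/512.
By linearity: E[X] = Σ_H E[X_H] = 100000000 · p^{9} = 100000000 · 1/512 = 390625/2.
Numerically: E[X] ≈ 1.953e+05.

E[X] = 100000000 · (1/2)^{9} = 390625/2 ≈ 1.953e+05.


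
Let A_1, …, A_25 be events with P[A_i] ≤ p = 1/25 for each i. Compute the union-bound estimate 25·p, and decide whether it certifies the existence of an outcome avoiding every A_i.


Union bound: P[∪_{i=1}^{25} A_i] ≤ Σ_i P[A_i] ≤ 25·p = 25·(1/25) = 1.
Numerically: 1 ≈ 1.00000.
Is 1 < 1? NO.
Since the bound 1 is ≥ 1, the union bound is uninformative here; it does NOT by itself certify existence.

25·p = 1 ≈ 1.00000; existence NOT certified by the union bound.


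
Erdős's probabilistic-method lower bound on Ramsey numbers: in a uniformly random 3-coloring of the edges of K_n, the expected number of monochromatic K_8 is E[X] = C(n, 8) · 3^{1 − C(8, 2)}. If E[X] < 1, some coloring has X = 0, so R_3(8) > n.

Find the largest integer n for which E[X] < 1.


We need C(n, 8) · 3^{1 − 28} < 1, i.e. C(n, 8) < 3^{28 − 1} = 7625597484987.
Check values of n near the boundary:
  n = 152: C(152, 8) = 5859727868575; 5859727868575 < 7625597484987? YES
  n = 153: C(153, 8) = 6183023199255; 6183023199255 < 7625597484987? YES
  n = 154: C(154, 8) = 6521818990995; 6521818990995 < 7625597484987? YES
  n = 155: C(155, 8) = 6876747915675; 6876747915675 < 7625597484987? YES
  n = 156: C(156, 8) = 7248464019225; 7248464019225 < 7625597484987? YES
  n = 157: C(157, 8) = 7637643295425; 7637643295425 < 7625597484987? NO
  n = 158: C(158, 8) = 8044984271181; 8044984271181 < 7625597484987? NO
The largest n with C(n, 8) < 7625597484987 is n = 156 (where E[X] = 805384891025/847288609443 ≈ 0.950544). Hence R_3(8) > 156, i.e. R_3(8) ≥ 157.

Largest n = 156; hence R_3(8) > 156.


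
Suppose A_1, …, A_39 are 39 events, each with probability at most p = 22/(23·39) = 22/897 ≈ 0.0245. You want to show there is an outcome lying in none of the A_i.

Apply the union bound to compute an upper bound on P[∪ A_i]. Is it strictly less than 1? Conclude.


Union bound: P[∪_{i=1}^{39} A_i] ≤ Σ_i P[A_i] ≤ 39·p = 39·(22/897) = 22/23.
Numerically: 22/23 ≈ 0.9565.
Is 22/23 < 1? YES.
Since P[∪ A_i] ≤ 22/23 < 1, the complement has P[∩ A_i^c] ≥ 1 − 22/23 = 1/23 > 0, so some outcome avoids every A_i.

39·p = 22/23 ≈ 0.9565; existence CERTIFIED by the union bound.


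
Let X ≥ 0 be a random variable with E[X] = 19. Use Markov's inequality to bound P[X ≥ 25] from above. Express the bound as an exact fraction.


μ = E[X] = 19, a = 25.
Markov: P[X ≥ 25] ≤ μ/a = (19)/25 = 19/25.
Numerically: ≈ 0.76000.
(Since a = 25 > μ = 19.00000, the bound 19/25 is < 1 and informative.)

P[X ≥ 25] ≤ 19/25 ≈ 0.76000.


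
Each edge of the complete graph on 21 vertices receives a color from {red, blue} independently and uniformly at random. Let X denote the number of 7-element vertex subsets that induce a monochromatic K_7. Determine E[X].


Let X = Σ_S X_S over the C(21, 7) = 116280 subsets S of size 7, where X_S = 1 if the K_7 on S is monochromatic.
For a fixed S, the K_7 on S has C(7, 2) = 21 edges. P[all 21 edges red] = (1/2)^21, and likewise for blue, so P[monochromatic] = 2·(1/2)^21 = 2^{1 − 21} = 1/1048576.
By linearity: E[X] = C(21, 7) · 2^{1 − 21} = 116280 · 1/1048576 = 14535/131072.
Numerically: E[X] ≈ 0.1109.

E[X] = C(21,7)·2^(1−C(7,2)) = 14535/131072 ≈ 0.1109.


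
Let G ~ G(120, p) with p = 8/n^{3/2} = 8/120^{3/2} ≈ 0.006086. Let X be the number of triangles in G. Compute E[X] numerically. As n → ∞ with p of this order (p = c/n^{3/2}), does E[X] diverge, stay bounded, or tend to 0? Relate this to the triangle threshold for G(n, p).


Number of potential triangles: C(120, 3) = 280840.
Each occurs with probability p³ ≈ (0.006086)³ ≈ 2.254002e-07.
By linearity: E[X] = C(120, 3)·p³ ≈ 280840 · 2.254002e-07 ≈ 0.0633.
Since α = 3/2 > 1, p = c/n^{3/2} = o(1/n) is below the triangle threshold p ~ 1/n. Asymptotically E[X] ~ (c³/6)·n^{3(1−α)} = (8³/6)·n^{-1.5} → 0, so by Markov's inequality G has no triangles w.h.p.

E[X] ≈ 0.0633; in regime p = Θ(1/n^{3/2}) E[X] tends to 0 (below the triangle threshold p ~ 1/n).


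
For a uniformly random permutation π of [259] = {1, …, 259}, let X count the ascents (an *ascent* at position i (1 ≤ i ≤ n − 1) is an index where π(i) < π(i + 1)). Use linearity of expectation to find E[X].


Write X = Σ X_I over i = 1, …, 258, with X_I the indicator of one ascent.
There are 258 indicators.
For each fixed i, the pair (π(i), π(i+1)) is a uniformly random ordered pair of distinct values from {1, …, 259}; by symmetry P[π(i) < π(i+1)] = 1/2.
By linearity: E[X] = 258 · (1/2) = (259 − 1) · (1/2) = 129 ≈ 129.000000.

E[X] = 129 = 129.000000.


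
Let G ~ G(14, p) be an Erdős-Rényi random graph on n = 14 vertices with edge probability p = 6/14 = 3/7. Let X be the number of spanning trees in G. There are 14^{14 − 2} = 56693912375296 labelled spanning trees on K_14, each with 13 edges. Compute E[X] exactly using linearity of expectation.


K_14 has 14^{14 − 2} = 56693912375296 labelled spanning trees.
For each such spanning tree H, let X_H = 1 if all 13 edges of H are present in G. Then P[X_H = 1] = p^{13} = (3/7)^{13} = 1594323/96889010407.
By linearity: E[X] = Σ_H E[X_H] = 56693912375296 · p^{13} = 56693912375296 · 1594323/96889010407 = 6530347008/7.
Numerically: E[X] ≈ 9.32907e+08.

E[X] = 56693912375296 · (3/7)^{13} = 6530347008/7 ≈ 9.32907e+08.


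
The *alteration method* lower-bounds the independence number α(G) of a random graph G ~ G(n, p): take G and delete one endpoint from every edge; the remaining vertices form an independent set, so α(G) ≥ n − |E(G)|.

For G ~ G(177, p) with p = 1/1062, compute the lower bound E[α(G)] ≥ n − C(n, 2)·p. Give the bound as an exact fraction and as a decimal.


E[|E(G)|] = C(177, 2)·p = 15576 · (1/1062) = 44/3.
E[α(G)] ≥ n − E[|E(G)|] = 177 − 44/3 = 487/3.
Numerically: ≈ 162.3333.
(This is only a lower bound; the true E[α(G)] may be larger.)

E[α(G)] ≥ 487/3 ≈ 162.3333.


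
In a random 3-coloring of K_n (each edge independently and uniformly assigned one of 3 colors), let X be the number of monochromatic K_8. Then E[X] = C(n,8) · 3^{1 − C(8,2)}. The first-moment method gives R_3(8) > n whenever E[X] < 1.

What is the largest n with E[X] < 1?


We need C(n, 8) · 3^{1 − 28} < 1, i.e. C(n, 8) < 3^{28 − 1} = 7625597484987.
Check values of n near the boundary:
  n = 154: C(154, 8) = 6521818990995; 6521818990995 < 7625597484987? YES
  n = 155: C(155, 8) = 6876747915675; 6876747915675 < 7625597484987? YES
  n = 156: C(156, 8) = 7248464019225; 7248464019225 < 7625597484987? YES
  n = 157: C(157, 8) = 7637643295425; 7637643295425 < 7625597484987? NO
  n = 158: C(158, 8) = 8044984271181; 8044984271181 < 7625597484987? NO
  n = 159: C(159, 8) = 8471208603429; 8471208603429 < 7625597484987? NO
The largest n with C(n, 8) < 7625597484987 is n = 156 (where E[X] = 805384891025/847288609443 ≈ 0.9505437). Hence R_3(8) > 156, i.e. R_3(8) ≥ 157.

Largest n = 156; hence R_3(8) > 156.


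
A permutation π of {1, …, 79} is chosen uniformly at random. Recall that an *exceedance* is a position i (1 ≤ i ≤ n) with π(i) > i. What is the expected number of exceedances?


Write X = Σ_{i=1}^{79} X_i, where X_i = 1_{π(i) > i}.
For each fixed i, π(i) is uniform over {1, …, 79} (marginal of a uniform permutation), so P[π(i) > i] = (n − i)/n. Summing: Σ_{i=1}^{79} (n − i)/n = (0 + 1 + … + 78)/79 = 79(79 − 1)/(2·79) = (79 − 1)/2.
Hence E[X] = Σ_{i=1}^{79} (79 − i)/79 = 39 ≈ 39.000.

E[X] = 39 = 39.000.


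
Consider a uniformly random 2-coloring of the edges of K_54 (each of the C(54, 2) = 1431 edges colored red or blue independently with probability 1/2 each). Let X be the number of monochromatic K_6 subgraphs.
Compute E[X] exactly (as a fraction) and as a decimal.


Let X = Σ_S X_S over the C(54, 6) = 25827165 subsets S of size 6, where X_S = 1 if the K_6 on S is monochromatic.
For a fixed S, the K_6 on S has C(6, 2) = 15 edges. P[all 15 edges red] = (1/2)^15, and likewise for blue, so P[monochromatic] = 2·(1/2)^15 = 2^{1 − 15} = 1/16384.
By linearity of expectation: E[X] = C(54, 6) · 2^{1 − 15} = 25827165 · 1/16384 = 25827165/16384.
Numerically: E[X] ≈ 1576.365.

E[X] = C(54,6)·2^(1−C(6,2)) = 25827165/16384 ≈ 1576.365.


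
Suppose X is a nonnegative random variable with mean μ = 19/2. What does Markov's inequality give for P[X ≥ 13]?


μ = E[X] = 19/2, a = 13.
Markov: P[X ≥ 13] ≤ μ/a = (19/2)/13 = 19/26.
Numerically: ≈ 0.730769.
(Since a = 13 > μ = 9.500000, the bound 19/26 is < 1 and informative.)

P[X ≥ 13] ≤ 19/26 ≈ 0.730769.


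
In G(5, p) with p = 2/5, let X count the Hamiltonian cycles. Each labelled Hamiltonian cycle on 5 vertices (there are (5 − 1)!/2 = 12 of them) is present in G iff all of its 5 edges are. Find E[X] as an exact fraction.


K_5 has (5 − 1)!/2 = 12 labelled Hamiltonian cycles.
For each such Hamiltonian cycle H, let X_H = 1 if all 5 edges of H are present in G. Then P[X_H = 1] = p^{5} = (2/5)^{5} = 32/3125.
By linearity of expectation: E[X] = Σ_H E[X_H] = 12 · p^{5} = 12 · 32/3125 = 384/3125.
Numerically: E[X] ≈ 0.123.

E[X] = 12 · (2/5)^{5} = 384/3125 ≈ 0.123.


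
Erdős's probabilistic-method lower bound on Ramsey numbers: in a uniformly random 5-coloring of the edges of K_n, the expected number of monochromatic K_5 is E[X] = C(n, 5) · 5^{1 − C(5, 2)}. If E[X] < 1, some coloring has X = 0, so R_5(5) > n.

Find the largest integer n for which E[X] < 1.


We need C(n, 5) · 5^{1 − 10} < 1, i.e. C(n, 5) < 5^{10 − 1} = 1953125.
Check values of n near the boundary:
  n = 43: C(43, 5) = 962598; 962598 < 1953125? YES
  n = 44: C(44, 5) = 1086008; 1086008 < 1953125? YES
  n = 45: C(45, 5) = 1221759; 1221759 < 1953125? YES
  n = 46: C(46, 5) = 1370754; 1370754 < 1953125? YES
  n = 47: C(47, 5) = 1533939; 1533939 < 1953125? YES
  n = 48: C(48, 5) = 1712304; 1712304 < 1953125? YES
  n = 49: C(49, 5) = 1906884; 1906884 < 1953125? YES
  n = 50: C(50, 5) = 2118760; 2118760 < 1953125? NO
  n = 51: C(51, 5) = 2349060; 2349060 < 1953125? NO
  n = 52: C(52, 5) = 2598960; 2598960 < 1953125? NO
The largest n with C(n, 5) < 1953125 is n = 49 (where E[X] = 1906884/1953125 ≈ 0.976). Hence R_5(5) > 49, i.e. R_5(5) ≥ 50.

Largest n = 49; hence R_5(5) > 49.


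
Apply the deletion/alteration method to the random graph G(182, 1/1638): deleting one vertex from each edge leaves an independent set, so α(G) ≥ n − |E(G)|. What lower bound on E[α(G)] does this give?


E[|E(G)|] = C(182, 2)·p = 16471 · (1/1638) = 181/18.
E[α(G)] ≥ n − E[|E(G)|] = 182 − 181/18 = 3095/18.
Numerically: ≈ 171.9444.
(This is only a lower bound; the true E[α(G)] may be larger.)

E[α(G)] ≥ 3095/18 ≈ 171.9444.


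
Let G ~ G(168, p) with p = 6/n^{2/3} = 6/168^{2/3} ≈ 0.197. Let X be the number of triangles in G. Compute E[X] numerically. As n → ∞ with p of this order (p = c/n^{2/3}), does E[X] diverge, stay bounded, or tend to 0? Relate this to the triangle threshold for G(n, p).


Number of potential triangles: C(168, 3) = 776216.
Each occurs with probability p³ ≈ (0.197)³ ≈ 7.65306e-03.
By linearity: E[X] = C(168, 3)·p³ ≈ 776216 · 7.65306e-03 ≈ 5940.429.
Since α = 2/3 < 1, p = c/n^{2/3} ≫ 1/n is above the triangle threshold p ~ 1/n. Asymptotically E[X] ~ (c³/6)·n^{3(1−α)} = (6³/6)·n^{1} → ∞; triangles are abundant w.h.p.

E[X] ≈ 5940.429; in regime p = Θ(1/n^{2/3}) E[X] diverges (above the triangle threshold p ~ 1/n).


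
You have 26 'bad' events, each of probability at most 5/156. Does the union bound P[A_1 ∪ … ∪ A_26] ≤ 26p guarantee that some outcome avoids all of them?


Union bound: P[∪_{i=1}^{26} A_i] ≤ Σ_i P[A_i] ≤ 26·p = 26·(5/156) = 5/6.
Numerically: 5/6 ≈ 0.833.
Is 5/6 < 1? YES.
Since P[∪ A_i] ≤ 5/6 < 1, the complement has P[∩ A_i^c] ≥ 1 − 5/6 = 1/6 > 0, so some outcome avoids every A_i.

26·p = 5/6 ≈ 0.833; existence CERTIFIED by the union bound.


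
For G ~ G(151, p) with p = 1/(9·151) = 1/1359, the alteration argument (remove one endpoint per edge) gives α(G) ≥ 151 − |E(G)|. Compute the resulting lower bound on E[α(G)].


E[|E(G)|] = C(151, 2)·p = 11325 · (1/1359) = 25/3.
E[α(G)] ≥ n − E[|E(G)|] = 151 − 25/3 = 428/3.
Numerically: ≈ 142.66667.
(This is only a lower bound; the true E[α(G)] may be larger.)

E[α(G)] ≥ 428/3 ≈ 142.66667.


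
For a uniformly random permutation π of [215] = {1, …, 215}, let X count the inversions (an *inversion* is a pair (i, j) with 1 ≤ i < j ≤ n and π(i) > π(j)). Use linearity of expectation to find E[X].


Write X = Σ X_I over the C(215, 2) = 23005 pairs i < j, with X_I the indicator of one inversion.
There are 23005 indicators.
For each fixed pair i < j, the values π(i) and π(j) are two distinct elements of {1, …, 215} in uniformly random order; by symmetry P[π(i) > π(j)] = 1/2.
By linearity: E[X] = 23005 · (1/2) = C(215, 2) · (1/2) = 23005/2 = 23005/2 ≈ 11502.50000.

E[X] = 23005/2 = 11502.50000.


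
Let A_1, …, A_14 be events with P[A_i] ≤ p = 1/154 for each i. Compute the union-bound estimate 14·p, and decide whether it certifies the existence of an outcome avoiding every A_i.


Union bound: P[∪_{i=1}^{14} A_i] ≤ Σ_i P[A_i] ≤ 14·p = 14·(1/154) = 1/11.
Numerically: 1/11 ≈ 0.091.
Is 1/11 < 1? YES.
Since P[∪ A_i] ≤ 1/11 < 1, the complement has P[∩ A_i^c] ≥ 1 − 1/11 = 10/11 > 0, so some outcome avoids every A_i.

14·p = 1/11 ≈ 0.091; existence CERTIFIED by the union bound.


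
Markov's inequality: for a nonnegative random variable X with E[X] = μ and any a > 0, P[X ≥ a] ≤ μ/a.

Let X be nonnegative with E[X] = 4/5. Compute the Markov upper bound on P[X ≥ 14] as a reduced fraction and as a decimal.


μ = E[X] = 4/5, a = 14.
Markov: P[X ≥ 14] ≤ μ/a = (4/5)/14 = 2/35.
Numerically: ≈ 0.057.
(Since a = 14 > μ = 0.800, the bound 2/35 is < 1 and informative.)

P[X ≥ 14] ≤ 2/35 ≈ 0.057.


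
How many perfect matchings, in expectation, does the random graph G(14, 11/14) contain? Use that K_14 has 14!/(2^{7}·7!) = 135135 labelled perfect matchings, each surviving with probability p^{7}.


K_14 has 14!/(2^{7}·7!) = 135135 labelled perfect matchings.
For each such perfect matching H, let X_H = 1 if all 7 edges of H are present in G. Then P[X_H = 1] = p^{7} = (11/14)^{7} = 19487171/105413504.
By linearity of expectation: E[X] = Σ_H E[X_H] = 135135 · p^{7} = 135135 · 19487171/105413504 = 376199836155/15059072.
Numerically: E[X] ≈ 24981.6.

E[X] = 135135 · (11/14)^{7} = 376199836155/15059072 ≈ 24981.6.


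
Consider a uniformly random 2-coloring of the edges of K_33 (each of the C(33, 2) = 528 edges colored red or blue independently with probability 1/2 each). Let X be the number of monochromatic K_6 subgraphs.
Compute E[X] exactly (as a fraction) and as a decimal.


Let X = Σ_S X_S over the C(33, 6) = 1107568 subsets S of size 6, where X_S = 1 if the K_6 on S is monochromatic.
For a fixed S, the K_6 on S has C(6, 2) = 15 edges. P[all 15 edges red] = (1/2)^15, and likewise for blue, so P[monochromatic] = 2·(1/2)^15 = 2^{1 − 15} = 1/16384.
Summing: E[X] = C(33, 6) · 2^{1 − 15} = 1107568 · 1/16384 = 69223/1024.
Numerically: E[X] ≈ 67.600586.

E[X] = C(33,6)·2^(1−C(6,2)) = 69223/1024 ≈ 67.600586.


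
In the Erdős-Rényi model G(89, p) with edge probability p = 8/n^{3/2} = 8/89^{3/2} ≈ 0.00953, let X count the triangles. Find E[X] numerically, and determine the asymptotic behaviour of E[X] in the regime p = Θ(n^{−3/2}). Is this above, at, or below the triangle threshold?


Number of potential triangles: C(89, 3) = 113564.
Each occurs with probability p³ ≈ (0.00953)³ ≈ 8.64998e-07.
By linearity: E[X] = C(89, 3)·p³ ≈ 113564 · 8.64998e-07 ≈ 0.098.
Since α = 3/2 > 1, p = c/n^{3/2} = o(1/n) is below the triangle threshold p ~ 1/n. Asymptotically E[X] ~ (c³/6)·n^{3(1−α)} = (8³/6)·n^{-1.5} → 0, so by Markov's inequality G has no triangles w.h.p.

E[X] ≈ 0.098; in regime p = Θ(1/n^{3/2}) E[X] tends to 0 (below the triangle threshold p ~ 1/n).


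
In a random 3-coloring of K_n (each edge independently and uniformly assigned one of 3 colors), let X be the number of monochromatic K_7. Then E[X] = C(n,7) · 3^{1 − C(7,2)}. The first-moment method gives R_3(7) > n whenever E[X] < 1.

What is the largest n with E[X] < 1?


We need C(n, 7) · 3^{1 − 21} < 1, i.e. C(n, 7) < 3^{21 − 1} = 3486784401.
Check values of n near the boundary:
  n = 75: C(75, 7) = 1984829850; 1984829850 < 3486784401? YES
  n = 76: C(76, 7) = 2186189400; 2186189400 < 3486784401? YES
  n = 77: C(77, 7) = 2404808340; 2404808340 < 3486784401? YES
  n = 78: C(78, 7) = 2641902120; 2641902120 < 3486784401? YES
  n = 79: C(79, 7) = 2898753715; 2898753715 < 3486784401? YES
  n = 80: C(80, 7) = 3176716400; 3176716400 < 3486784401? YES
  n = 81: C(81, 7) = 3477216600; 3477216600 < 3486784401? YES
  n = 82: C(82, 7) = 3801756816; 3801756816 < 3486784401? NO
  n = 83: C(83, 7) = 4151918628; 4151918628 < 3486784401? NO
The largest n with C(n, 7) < 3486784401 is n = 81 (where E[X] = 42928600/43046721 ≈ 0.9973). Hence R_3(7) > 81, i.e. R_3(7) ≥ 82.

Largest n = 81; hence R_3(7) > 81.


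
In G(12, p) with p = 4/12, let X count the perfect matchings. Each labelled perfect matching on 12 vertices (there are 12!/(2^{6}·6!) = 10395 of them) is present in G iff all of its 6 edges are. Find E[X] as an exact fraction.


K_12 has 12!/(2^{6}·6!) = 10395 labelled perfect matchings.
For each such perfect matching H, let X_H = 1 if all 6 edges of H are present in G. Then P[X_H = 1] = p^{6} = (1/3)^{6} = 1/729.
By linearity: E[X] = Σ_H E[X_H] = 10395 · p^{6} = 10395 · 1/729 = 385/27.
Numerically: E[X] ≈ 14.3.

E[X] = 10395 · (1/3)^{6} = 385/27 ≈ 14.3.


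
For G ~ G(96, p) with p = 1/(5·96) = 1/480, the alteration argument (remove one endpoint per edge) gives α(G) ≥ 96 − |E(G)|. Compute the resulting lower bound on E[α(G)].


E[|E(G)|] = C(96, 2)·p = 4560 · (1/480) = 19/2.
E[α(G)] ≥ n − E[|E(G)|] = 96 − 19/2 = 173/2.
Numerically: ≈ 86.500.
(This is only a lower bound; the true E[α(G)] may be larger.)

E[α(G)] ≥ 173/2 ≈ 86.500.
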